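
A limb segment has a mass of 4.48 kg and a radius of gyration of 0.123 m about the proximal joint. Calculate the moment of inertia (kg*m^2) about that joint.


I = m * k^2
I = 4.48 * 0.123^2
k^2 = 0.0151
I = 0.0678


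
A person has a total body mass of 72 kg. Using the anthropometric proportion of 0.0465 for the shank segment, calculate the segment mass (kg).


m_segment = body_mass * fraction
m_segment = 72 * 0.0465
m_segment = 3.3480


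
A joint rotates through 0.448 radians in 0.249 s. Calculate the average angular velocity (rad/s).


omega = delta_theta / delta_t
omega = 0.448 / 0.249
omega = 1.7992


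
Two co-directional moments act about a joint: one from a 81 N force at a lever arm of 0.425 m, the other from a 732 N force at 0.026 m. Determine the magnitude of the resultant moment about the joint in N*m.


M = F1 * d1 + F2 * d2
M = 81 * 0.425 + 732 * 0.026
M = 34.4250 + 19.0320
M = 53.4570


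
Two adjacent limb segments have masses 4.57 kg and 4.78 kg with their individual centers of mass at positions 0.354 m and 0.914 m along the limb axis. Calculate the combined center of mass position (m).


COM = (m1*x1 + m2*x2) / (m1 + m2)
COM = (4.57*0.354 + 4.78*0.914) / (4.57 + 4.78)
Numerator = 5.9867
Denominator = 9.3500
COM = 0.6403


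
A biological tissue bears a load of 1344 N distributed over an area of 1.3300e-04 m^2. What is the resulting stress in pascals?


stress = F / A
stress = 1344 / 1.3300e-04
stress = 1.0105e+07


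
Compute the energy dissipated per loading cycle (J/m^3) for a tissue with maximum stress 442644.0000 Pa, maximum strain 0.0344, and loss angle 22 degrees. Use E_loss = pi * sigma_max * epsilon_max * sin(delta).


E_loss = pi * sigma_max * epsilon_max * sin(delta)
delta = 22 deg = 0.3840 rad
sin(delta) = 0.3746
E_loss = pi * 442644.0000 * 0.0344 * 0.3746
E_loss = 17920.0127


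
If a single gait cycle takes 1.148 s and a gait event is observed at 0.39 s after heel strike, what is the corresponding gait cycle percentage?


pct = (event_time / cycle_time) * 100
pct = (0.39 / 1.148) * 100
ratio = 0.3397
pct = 33.9721


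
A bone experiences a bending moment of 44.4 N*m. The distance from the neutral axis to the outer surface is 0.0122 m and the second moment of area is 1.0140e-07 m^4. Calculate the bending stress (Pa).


sigma = M * c / I
sigma = 44.4 * 0.0122 / 1.0140e-07
M * c = 0.5417
sigma = 5.3420e+06


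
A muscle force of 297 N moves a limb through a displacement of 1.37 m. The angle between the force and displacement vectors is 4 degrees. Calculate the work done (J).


W = F * d * cos(theta)
theta = 4 deg = 0.0698 rad
cos(theta) = 0.9976
W = 297 * 1.37 * 0.9976
W = 405.8988


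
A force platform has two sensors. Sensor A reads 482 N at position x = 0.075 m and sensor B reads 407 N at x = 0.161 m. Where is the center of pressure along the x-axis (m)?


COP_x = (F1*x1 + F2*x2) / (F1 + F2)
COP_x = (482*0.075 + 407*0.161) / (482 + 407)
Numerator = 101.6770
Denominator = 889
COP_x = 0.1144


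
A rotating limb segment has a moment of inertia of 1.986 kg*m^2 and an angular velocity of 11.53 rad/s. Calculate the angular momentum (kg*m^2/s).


L = I * omega
L = 1.986 * 11.53
L = 22.8986


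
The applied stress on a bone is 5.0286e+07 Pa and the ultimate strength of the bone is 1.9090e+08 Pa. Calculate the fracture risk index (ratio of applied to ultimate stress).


FRI = applied / ultimate
FRI = 5.0286e+07 / 1.9090e+08
FRI = 0.2634


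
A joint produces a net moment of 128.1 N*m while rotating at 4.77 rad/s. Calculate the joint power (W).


P = M * omega
P = 128.1 * 4.77
P = 611.0370


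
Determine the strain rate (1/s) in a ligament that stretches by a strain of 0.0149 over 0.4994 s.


strain_rate = delta_strain / delta_t
strain_rate = 0.0149 / 0.4994
strain_rate = 0.0298


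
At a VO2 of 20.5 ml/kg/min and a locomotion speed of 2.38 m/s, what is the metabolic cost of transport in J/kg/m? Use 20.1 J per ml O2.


Power per kg = VO2 * 20.1 / 60
Power per kg = 20.5 * 20.1 / 60 = 6.8675 W/kg
Cost = power_per_kg / speed
Cost = 6.8675 / 2.38
Cost = 2.8855


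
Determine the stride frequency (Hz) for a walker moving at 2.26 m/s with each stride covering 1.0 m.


f = v / stride_length
f = 2.26 / 1.0
f = 2.2600


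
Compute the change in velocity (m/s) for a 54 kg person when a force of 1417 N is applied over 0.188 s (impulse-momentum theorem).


J = F * dt = 1417 * 0.188 = 266.3960 N*s
delta_v = J / m
delta_v = 266.3960 / 54
delta_v = 4.9333


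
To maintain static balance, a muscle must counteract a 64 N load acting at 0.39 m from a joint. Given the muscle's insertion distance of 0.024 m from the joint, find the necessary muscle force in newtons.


F_muscle = W * d_load / d_muscle
F_muscle = 64 * 0.39 / 0.024
Numerator = 24.9600
F_muscle = 1040.0000


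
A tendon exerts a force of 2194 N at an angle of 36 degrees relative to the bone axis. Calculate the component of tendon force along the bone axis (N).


F_eff = F_tendon * cos(theta)
theta = 36 deg = 0.6283 rad
cos(theta) = 0.8090
F_eff = 2194 * 0.8090
F_eff = 1774.9833


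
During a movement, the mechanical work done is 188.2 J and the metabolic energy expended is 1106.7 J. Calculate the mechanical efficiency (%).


eta = (W_mech / E_meta) * 100
eta = (188.2 / 1106.7) * 100
ratio = 0.1701
eta = 17.0055


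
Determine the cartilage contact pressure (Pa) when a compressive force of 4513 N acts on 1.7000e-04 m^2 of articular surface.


P = F / A
P = 4513 / 1.7000e-04
P = 2.6547e+07


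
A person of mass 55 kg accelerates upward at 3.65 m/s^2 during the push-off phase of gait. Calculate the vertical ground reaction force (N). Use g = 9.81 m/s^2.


GRF = m * (g + a)
GRF = 55 * (9.81 + 3.65)
GRF = 55 * 13.4600
GRF = 740.3000


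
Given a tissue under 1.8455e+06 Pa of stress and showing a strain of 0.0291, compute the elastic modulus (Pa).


E = stress / strain
E = 1.8455e+06 / 0.0291
E = 6.3419e+07


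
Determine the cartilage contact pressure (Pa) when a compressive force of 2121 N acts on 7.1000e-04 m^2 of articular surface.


P = F / A
P = 2121 / 7.1000e-04
P = 2.9873e+06


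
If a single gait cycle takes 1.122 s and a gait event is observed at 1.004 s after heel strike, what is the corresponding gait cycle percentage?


pct = (event_time / cycle_time) * 100
pct = (1.004 / 1.122) * 100
ratio = 0.8948
pct = 89.4831


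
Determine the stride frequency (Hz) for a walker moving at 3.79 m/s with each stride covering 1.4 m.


f = v / stride_length
f = 3.79 / 1.4
f = 2.7071


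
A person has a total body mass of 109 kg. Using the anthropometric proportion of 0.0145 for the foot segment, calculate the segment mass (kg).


m_segment = body_mass * fraction
m_segment = 109 * 0.0145
m_segment = 1.5805


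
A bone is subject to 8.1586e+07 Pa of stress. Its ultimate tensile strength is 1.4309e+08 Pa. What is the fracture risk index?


FRI = applied / ultimate
FRI = 8.1586e+07 / 1.4309e+08
FRI = 0.5702


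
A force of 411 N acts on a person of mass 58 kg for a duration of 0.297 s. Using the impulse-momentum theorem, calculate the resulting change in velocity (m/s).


J = F * dt = 411 * 0.297 = 122.0670 N*s
delta_v = J / m
delta_v = 122.0670 / 58
delta_v = 2.1046


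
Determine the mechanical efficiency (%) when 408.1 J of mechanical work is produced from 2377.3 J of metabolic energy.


eta = (W_mech / E_meta) * 100
eta = (408.1 / 2377.3) * 100
ratio = 0.1717
eta = 17.1665


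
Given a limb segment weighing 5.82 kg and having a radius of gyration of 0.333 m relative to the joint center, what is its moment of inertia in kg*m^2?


I = m * k^2
I = 5.82 * 0.333^2
k^2 = 0.1109
I = 0.6454


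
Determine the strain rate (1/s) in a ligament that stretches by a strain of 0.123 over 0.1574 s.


strain_rate = delta_strain / delta_t
strain_rate = 0.123 / 0.1574
strain_rate = 0.7814


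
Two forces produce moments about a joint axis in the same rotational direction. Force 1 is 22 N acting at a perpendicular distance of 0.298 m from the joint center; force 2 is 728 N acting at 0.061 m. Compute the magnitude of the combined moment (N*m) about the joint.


M = F1 * d1 + F2 * d2
M = 22 * 0.298 + 728 * 0.061
M = 6.5560 + 44.4080
M = 50.9640


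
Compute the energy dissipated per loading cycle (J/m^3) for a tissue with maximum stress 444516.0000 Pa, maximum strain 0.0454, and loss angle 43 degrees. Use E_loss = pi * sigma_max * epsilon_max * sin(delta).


E_loss = pi * sigma_max * epsilon_max * sin(delta)
delta = 43 deg = 0.7505 rad
sin(delta) = 0.6820
E_loss = pi * 444516.0000 * 0.0454 * 0.6820
E_loss = 43239.0809


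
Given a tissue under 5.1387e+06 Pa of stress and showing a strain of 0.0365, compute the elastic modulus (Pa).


E = stress / strain
E = 5.1387e+06 / 0.0365
E = 1.4079e+08


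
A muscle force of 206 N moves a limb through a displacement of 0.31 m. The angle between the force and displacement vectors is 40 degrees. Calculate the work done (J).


W = F * d * cos(theta)
theta = 40 deg = 0.6981 rad
cos(theta) = 0.7660
W = 206 * 0.31 * 0.7660
W = 48.9196


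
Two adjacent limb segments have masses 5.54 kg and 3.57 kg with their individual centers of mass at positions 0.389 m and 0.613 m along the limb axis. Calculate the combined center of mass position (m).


COM = (m1*x1 + m2*x2) / (m1 + m2)
COM = (5.54*0.389 + 3.57*0.613) / (5.54 + 3.57)
Numerator = 4.3435
Denominator = 9.1100
COM = 0.4768


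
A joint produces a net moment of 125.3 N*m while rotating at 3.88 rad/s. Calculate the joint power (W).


P = M * omega
P = 125.3 * 3.88
P = 486.1640


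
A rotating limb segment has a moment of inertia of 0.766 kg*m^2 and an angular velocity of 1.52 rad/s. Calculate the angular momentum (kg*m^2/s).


L = I * omega
L = 0.766 * 1.52
L = 1.1643


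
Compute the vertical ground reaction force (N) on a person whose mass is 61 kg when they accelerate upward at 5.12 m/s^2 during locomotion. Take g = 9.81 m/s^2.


GRF = m * (g + a)
GRF = 61 * (9.81 + 5.12)
GRF = 61 * 14.9300
GRF = 910.7300


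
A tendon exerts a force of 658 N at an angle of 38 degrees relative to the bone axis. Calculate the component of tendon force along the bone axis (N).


F_eff = F_tendon * cos(theta)
theta = 38 deg = 0.6632 rad
cos(theta) = 0.7880
F_eff = 658 * 0.7880
F_eff = 518.5111


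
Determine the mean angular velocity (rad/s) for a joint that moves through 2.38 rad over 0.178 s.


omega = delta_theta / delta_t
omega = 2.38 / 0.178
omega = 13.3708


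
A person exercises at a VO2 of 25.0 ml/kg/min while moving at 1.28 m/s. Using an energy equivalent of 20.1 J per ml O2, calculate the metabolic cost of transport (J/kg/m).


Power per kg = VO2 * 20.1 / 60
Power per kg = 25.0 * 20.1 / 60 = 8.3750 W/kg
Cost = power_per_kg / speed
Cost = 8.3750 / 1.28
Cost = 6.5430


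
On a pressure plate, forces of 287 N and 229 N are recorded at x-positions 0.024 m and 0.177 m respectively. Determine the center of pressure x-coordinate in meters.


COP_x = (F1*x1 + F2*x2) / (F1 + F2)
COP_x = (287*0.024 + 229*0.177) / (287 + 229)
Numerator = 47.4210
Denominator = 516
COP_x = 0.0919


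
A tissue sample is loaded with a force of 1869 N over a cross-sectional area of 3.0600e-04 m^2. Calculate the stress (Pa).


stress = F / A
stress = 1869 / 3.0600e-04
stress = 6.1078e+06


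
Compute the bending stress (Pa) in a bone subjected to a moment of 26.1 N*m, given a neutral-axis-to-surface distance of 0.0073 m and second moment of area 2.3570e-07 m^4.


sigma = M * c / I
sigma = 26.1 * 0.0073 / 2.3570e-07
M * c = 0.1905
sigma = 808358.0823


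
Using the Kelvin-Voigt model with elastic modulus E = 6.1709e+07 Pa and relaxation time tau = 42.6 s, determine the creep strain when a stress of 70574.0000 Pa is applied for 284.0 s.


epsilon(t) = (sigma/E) * (1 - exp(-t/tau))
sigma/E = 70574.0000 / 6.1709e+07 = 0.0011
exp(-t/tau) = exp(-284.0 / 42.6) = 0.0013
epsilon = 0.0011 * (1 - 0.0013)
epsilon = 0.0011


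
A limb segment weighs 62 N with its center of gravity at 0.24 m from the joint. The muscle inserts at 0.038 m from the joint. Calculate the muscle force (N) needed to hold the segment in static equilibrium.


F_muscle = W * d_load / d_muscle
F_muscle = 62 * 0.24 / 0.038
Numerator = 14.8800
F_muscle = 391.5789


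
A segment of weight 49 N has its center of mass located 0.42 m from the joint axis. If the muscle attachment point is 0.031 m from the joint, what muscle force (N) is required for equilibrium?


F_muscle = W * d_load / d_muscle
F_muscle = 49 * 0.42 / 0.031
Numerator = 20.5800
F_muscle = 663.8710


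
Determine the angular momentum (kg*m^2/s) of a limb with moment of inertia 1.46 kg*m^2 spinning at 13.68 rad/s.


L = I * omega
L = 1.46 * 13.68
L = 19.9728


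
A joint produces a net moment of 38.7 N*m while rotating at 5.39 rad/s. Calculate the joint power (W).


P = M * omega
P = 38.7 * 5.39
P = 208.5930


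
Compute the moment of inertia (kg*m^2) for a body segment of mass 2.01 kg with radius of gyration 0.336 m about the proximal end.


I = m * k^2
I = 2.01 * 0.336^2
k^2 = 0.1129
I = 0.2269


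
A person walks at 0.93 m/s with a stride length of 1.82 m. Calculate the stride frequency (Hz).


f = v / stride_length
f = 0.93 / 1.82
f = 0.5110


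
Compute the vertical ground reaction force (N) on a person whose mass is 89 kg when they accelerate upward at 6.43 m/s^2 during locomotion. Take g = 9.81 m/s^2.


GRF = m * (g + a)
GRF = 89 * (9.81 + 6.43)
GRF = 89 * 16.2400
GRF = 1445.3600


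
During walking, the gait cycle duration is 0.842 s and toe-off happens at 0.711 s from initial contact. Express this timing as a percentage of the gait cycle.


pct = (event_time / cycle_time) * 100
pct = (0.711 / 0.842) * 100
ratio = 0.8444
pct = 84.4418


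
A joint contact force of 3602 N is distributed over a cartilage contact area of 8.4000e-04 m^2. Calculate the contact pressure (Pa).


P = F / A
P = 3602 / 8.4000e-04
P = 4.2881e+06


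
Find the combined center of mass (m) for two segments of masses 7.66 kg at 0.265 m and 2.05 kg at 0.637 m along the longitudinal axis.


COM = (m1*x1 + m2*x2) / (m1 + m2)
COM = (7.66*0.265 + 2.05*0.637) / (7.66 + 2.05)
Numerator = 3.3357
Denominator = 9.7100
COM = 0.3435


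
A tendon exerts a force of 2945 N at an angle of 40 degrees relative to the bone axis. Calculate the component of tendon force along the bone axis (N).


F_eff = F_tendon * cos(theta)
theta = 40 deg = 0.6981 rad
cos(theta) = 0.7660
F_eff = 2945 * 0.7660
F_eff = 2256.0009


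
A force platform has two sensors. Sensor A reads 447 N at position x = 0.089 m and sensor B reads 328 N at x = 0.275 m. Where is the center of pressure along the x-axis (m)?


COP_x = (F1*x1 + F2*x2) / (F1 + F2)
COP_x = (447*0.089 + 328*0.275) / (447 + 328)
Numerator = 129.9830
Denominator = 775
COP_x = 0.1677


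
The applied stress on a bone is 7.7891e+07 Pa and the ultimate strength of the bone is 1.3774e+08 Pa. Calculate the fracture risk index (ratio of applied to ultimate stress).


FRI = applied / ultimate
FRI = 7.7891e+07 / 1.3774e+08
FRI = 0.5655


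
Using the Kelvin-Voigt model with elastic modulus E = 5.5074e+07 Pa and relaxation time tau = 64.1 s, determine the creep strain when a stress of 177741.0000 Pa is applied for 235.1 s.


epsilon(t) = (sigma/E) * (1 - exp(-t/tau))
sigma/E = 177741.0000 / 5.5074e+07 = 0.0032
exp(-t/tau) = exp(-235.1 / 64.1) = 0.0255
epsilon = 0.0032 * (1 - 0.0255)
epsilon = 0.0031


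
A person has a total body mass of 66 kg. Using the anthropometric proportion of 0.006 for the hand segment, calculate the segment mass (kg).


m_segment = body_mass * fraction
m_segment = 66 * 0.006
m_segment = 0.3960


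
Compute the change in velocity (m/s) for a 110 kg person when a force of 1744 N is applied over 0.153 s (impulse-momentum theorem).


J = F * dt = 1744 * 0.153 = 266.8320 N*s
delta_v = J / m
delta_v = 266.8320 / 110
delta_v = 2.4257


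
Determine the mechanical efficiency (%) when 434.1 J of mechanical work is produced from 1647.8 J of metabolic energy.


eta = (W_mech / E_meta) * 100
eta = (434.1 / 1647.8) * 100
ratio = 0.2634
eta = 26.3442


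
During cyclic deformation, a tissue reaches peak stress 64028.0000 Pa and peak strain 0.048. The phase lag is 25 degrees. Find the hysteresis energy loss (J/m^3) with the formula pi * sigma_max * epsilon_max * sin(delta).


E_loss = pi * sigma_max * epsilon_max * sin(delta)
delta = 25 deg = 0.4363 rad
sin(delta) = 0.4226
E_loss = pi * 64028.0000 * 0.048 * 0.4226
E_loss = 4080.4617


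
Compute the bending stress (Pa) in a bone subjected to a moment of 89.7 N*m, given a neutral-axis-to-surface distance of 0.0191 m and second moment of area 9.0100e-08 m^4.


sigma = M * c / I
sigma = 89.7 * 0.0191 / 9.0100e-08
M * c = 1.7133
sigma = 1.9015e+07


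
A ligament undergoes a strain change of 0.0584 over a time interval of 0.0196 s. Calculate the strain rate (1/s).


strain_rate = delta_strain / delta_t
strain_rate = 0.0584 / 0.0196
strain_rate = 2.9796


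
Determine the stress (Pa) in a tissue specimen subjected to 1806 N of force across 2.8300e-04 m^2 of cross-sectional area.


stress = F / A
stress = 1806 / 2.8300e-04
stress = 6.3816e+06


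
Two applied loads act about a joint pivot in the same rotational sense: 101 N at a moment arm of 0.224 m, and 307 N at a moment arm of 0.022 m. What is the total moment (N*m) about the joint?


M = F1 * d1 + F2 * d2
M = 101 * 0.224 + 307 * 0.022
M = 22.6240 + 6.7540
M = 29.3780


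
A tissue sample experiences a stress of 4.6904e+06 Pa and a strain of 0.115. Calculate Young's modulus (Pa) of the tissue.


E = stress / strain
E = 4.6904e+06 / 0.115
E = 4.0786e+07


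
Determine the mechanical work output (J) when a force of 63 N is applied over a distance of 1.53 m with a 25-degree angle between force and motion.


W = F * d * cos(theta)
theta = 25 deg = 0.4363 rad
cos(theta) = 0.9063
W = 63 * 1.53 * 0.9063
W = 87.3590


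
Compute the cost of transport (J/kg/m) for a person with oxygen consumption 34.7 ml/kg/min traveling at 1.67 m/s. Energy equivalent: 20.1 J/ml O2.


Power per kg = VO2 * 20.1 / 60
Power per kg = 34.7 * 20.1 / 60 = 11.6245 W/kg
Cost = power_per_kg / speed
Cost = 11.6245 / 1.67
Cost = 6.9608


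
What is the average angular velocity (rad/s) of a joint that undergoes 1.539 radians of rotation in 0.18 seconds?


omega = delta_theta / delta_t
omega = 1.539 / 0.18
omega = 8.5500


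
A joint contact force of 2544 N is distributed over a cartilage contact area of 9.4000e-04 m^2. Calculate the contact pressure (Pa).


P = F / A
P = 2544 / 9.4000e-04
P = 2.7064e+06


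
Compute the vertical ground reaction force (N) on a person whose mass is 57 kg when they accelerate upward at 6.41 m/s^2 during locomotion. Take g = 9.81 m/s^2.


GRF = m * (g + a)
GRF = 57 * (9.81 + 6.41)
GRF = 57 * 16.2200
GRF = 924.5400


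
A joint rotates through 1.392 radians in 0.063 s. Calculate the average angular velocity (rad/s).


omega = delta_theta / delta_t
omega = 1.392 / 0.063
omega = 22.0952


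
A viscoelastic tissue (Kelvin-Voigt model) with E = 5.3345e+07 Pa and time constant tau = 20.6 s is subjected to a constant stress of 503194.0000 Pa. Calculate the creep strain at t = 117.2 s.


epsilon(t) = (sigma/E) * (1 - exp(-t/tau))
sigma/E = 503194.0000 / 5.3345e+07 = 0.0094
exp(-t/tau) = exp(-117.2 / 20.6) = 0.0034
epsilon = 0.0094 * (1 - 0.0034)
epsilon = 0.0094


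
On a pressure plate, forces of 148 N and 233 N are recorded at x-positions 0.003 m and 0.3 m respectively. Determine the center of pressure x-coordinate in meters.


COP_x = (F1*x1 + F2*x2) / (F1 + F2)
COP_x = (148*0.003 + 233*0.3) / (148 + 233)
Numerator = 70.3440
Denominator = 381
COP_x = 0.1846


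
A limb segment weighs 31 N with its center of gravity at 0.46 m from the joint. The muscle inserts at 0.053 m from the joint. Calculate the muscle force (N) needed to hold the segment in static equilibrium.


F_muscle = W * d_load / d_muscle
F_muscle = 31 * 0.46 / 0.053
Numerator = 14.2600
F_muscle = 269.0566


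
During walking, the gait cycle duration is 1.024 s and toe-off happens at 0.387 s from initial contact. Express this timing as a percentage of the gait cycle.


pct = (event_time / cycle_time) * 100
pct = (0.387 / 1.024) * 100
ratio = 0.3779
pct = 37.7930


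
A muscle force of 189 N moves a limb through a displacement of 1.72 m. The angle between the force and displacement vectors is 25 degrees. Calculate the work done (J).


W = F * d * cos(theta)
theta = 25 deg = 0.4363 rad
cos(theta) = 0.9063
W = 189 * 1.72 * 0.9063
W = 294.6225


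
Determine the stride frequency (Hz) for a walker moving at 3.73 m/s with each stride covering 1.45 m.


f = v / stride_length
f = 3.73 / 1.45
f = 2.5724


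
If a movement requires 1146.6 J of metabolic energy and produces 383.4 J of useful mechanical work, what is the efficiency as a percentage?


eta = (W_mech / E_meta) * 100
eta = (383.4 / 1146.6) * 100
ratio = 0.3344
eta = 33.4380


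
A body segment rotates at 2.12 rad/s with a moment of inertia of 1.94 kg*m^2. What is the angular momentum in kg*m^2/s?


L = I * omega
L = 1.94 * 2.12
L = 4.1128


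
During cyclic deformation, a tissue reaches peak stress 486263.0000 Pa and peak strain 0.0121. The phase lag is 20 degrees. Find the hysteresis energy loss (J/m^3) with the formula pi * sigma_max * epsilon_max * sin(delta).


E_loss = pi * sigma_max * epsilon_max * sin(delta)
delta = 20 deg = 0.3491 rad
sin(delta) = 0.3420
E_loss = pi * 486263.0000 * 0.0121 * 0.3420
E_loss = 6322.0533


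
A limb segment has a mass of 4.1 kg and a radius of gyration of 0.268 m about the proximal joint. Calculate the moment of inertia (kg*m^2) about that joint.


I = m * k^2
I = 4.1 * 0.268^2
k^2 = 0.0718
I = 0.2945


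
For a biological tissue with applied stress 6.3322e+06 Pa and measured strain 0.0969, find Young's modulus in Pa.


E = stress / strain
E = 6.3322e+06 / 0.0969
E = 6.5348e+07


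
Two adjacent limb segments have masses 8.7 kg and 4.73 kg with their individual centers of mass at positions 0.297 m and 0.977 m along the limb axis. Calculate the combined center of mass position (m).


COM = (m1*x1 + m2*x2) / (m1 + m2)
COM = (8.7*0.297 + 4.73*0.977) / (8.7 + 4.73)
Numerator = 7.2051
Denominator = 13.4300
COM = 0.5365


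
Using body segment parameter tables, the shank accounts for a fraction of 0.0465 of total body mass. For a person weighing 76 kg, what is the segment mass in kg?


m_segment = body_mass * fraction
m_segment = 76 * 0.0465
m_segment = 3.5340


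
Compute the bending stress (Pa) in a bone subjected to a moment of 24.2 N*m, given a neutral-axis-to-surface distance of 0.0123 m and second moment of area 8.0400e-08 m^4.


sigma = M * c / I
sigma = 24.2 * 0.0123 / 8.0400e-08
M * c = 0.2977
sigma = 3.7022e+06


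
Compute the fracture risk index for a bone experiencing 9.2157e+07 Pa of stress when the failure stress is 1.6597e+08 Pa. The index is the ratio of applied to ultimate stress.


FRI = applied / ultimate
FRI = 9.2157e+07 / 1.6597e+08
FRI = 0.5553


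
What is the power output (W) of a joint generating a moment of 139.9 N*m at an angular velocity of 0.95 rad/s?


P = M * omega
P = 139.9 * 0.95
P = 132.9050


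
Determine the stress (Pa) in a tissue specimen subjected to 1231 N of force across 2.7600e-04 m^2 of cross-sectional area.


stress = F / A
stress = 1231 / 2.7600e-04
stress = 4.4601e+06


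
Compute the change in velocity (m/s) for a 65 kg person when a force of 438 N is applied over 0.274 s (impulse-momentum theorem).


J = F * dt = 438 * 0.274 = 120.0120 N*s
delta_v = J / m
delta_v = 120.0120 / 65
delta_v = 1.8463


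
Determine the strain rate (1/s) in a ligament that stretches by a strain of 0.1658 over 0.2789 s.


strain_rate = delta_strain / delta_t
strain_rate = 0.1658 / 0.2789
strain_rate = 0.5945


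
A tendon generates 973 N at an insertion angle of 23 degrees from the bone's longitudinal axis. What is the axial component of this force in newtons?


F_eff = F_tendon * cos(theta)
theta = 23 deg = 0.4014 rad
cos(theta) = 0.9205
F_eff = 973 * 0.9205
F_eff = 895.6512


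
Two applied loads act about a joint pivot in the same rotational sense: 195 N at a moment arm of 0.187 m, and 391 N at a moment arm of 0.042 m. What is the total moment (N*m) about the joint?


M = F1 * d1 + F2 * d2
M = 195 * 0.187 + 391 * 0.042
M = 36.4650 + 16.4220
M = 52.8870


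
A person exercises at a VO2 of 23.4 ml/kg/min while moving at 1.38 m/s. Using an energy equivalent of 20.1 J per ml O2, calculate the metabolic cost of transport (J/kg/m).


Power per kg = VO2 * 20.1 / 60
Power per kg = 23.4 * 20.1 / 60 = 7.8390 W/kg
Cost = power_per_kg / speed
Cost = 7.8390 / 1.38
Cost = 5.6804


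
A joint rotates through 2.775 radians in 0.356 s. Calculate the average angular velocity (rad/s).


omega = delta_theta / delta_t
omega = 2.775 / 0.356
omega = 7.7949


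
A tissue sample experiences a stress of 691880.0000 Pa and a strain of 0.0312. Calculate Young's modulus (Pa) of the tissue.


E = stress / strain
E = 691880.0000 / 0.0312
E = 2.2176e+07


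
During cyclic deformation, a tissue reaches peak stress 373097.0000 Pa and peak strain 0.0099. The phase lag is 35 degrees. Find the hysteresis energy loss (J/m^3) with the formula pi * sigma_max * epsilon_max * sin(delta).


E_loss = pi * sigma_max * epsilon_max * sin(delta)
delta = 35 deg = 0.6109 rad
sin(delta) = 0.5736
E_loss = pi * 373097.0000 * 0.0099 * 0.5736
E_loss = 6655.7672


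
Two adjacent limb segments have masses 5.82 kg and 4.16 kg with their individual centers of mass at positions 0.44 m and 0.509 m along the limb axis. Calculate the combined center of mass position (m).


COM = (m1*x1 + m2*x2) / (m1 + m2)
COM = (5.82*0.44 + 4.16*0.509) / (5.82 + 4.16)
Numerator = 4.6782
Denominator = 9.9800
COM = 0.4688


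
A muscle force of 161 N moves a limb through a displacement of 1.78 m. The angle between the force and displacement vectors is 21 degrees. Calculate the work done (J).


W = F * d * cos(theta)
theta = 21 deg = 0.3665 rad
cos(theta) = 0.9336
W = 161 * 1.78 * 0.9336
W = 267.5455


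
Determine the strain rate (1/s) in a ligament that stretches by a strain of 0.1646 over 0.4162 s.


strain_rate = delta_strain / delta_t
strain_rate = 0.1646 / 0.4162
strain_rate = 0.3955


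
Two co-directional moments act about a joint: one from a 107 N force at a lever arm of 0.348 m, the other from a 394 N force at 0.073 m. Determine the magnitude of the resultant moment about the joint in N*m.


M = F1 * d1 + F2 * d2
M = 107 * 0.348 + 394 * 0.073
M = 37.2360 + 28.7620
M = 65.9980


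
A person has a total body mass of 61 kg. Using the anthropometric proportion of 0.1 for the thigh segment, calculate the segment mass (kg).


m_segment = body_mass * fraction
m_segment = 61 * 0.1
m_segment = 6.1000


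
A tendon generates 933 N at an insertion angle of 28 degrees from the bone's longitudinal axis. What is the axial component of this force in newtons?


F_eff = F_tendon * cos(theta)
theta = 28 deg = 0.4887 rad
cos(theta) = 0.8829
F_eff = 933 * 0.8829
F_eff = 823.7901


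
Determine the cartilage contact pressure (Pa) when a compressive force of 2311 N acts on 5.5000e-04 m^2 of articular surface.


P = F / A
P = 2311 / 5.5000e-04
P = 4.2018e+06


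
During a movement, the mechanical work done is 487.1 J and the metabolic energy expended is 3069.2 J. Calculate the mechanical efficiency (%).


eta = (W_mech / E_meta) * 100
eta = (487.1 / 3069.2) * 100
ratio = 0.1587
eta = 15.8706


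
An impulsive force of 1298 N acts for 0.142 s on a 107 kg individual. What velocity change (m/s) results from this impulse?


J = F * dt = 1298 * 0.142 = 184.3160 N*s
delta_v = J / m
delta_v = 184.3160 / 107
delta_v = 1.7226


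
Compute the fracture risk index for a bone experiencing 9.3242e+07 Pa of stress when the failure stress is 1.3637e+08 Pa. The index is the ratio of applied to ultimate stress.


FRI = applied / ultimate
FRI = 9.3242e+07 / 1.3637e+08
FRI = 0.6837


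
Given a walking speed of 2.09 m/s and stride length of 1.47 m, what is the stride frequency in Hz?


f = v / stride_length
f = 2.09 / 1.47
f = 1.4218


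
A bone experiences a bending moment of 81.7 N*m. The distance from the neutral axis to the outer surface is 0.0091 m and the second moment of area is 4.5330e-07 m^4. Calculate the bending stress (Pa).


sigma = M * c / I
sigma = 81.7 * 0.0091 / 4.5330e-07
M * c = 0.7435
sigma = 1.6401e+06


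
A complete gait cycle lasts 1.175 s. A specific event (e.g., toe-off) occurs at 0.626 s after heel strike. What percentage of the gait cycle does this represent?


pct = (event_time / cycle_time) * 100
pct = (0.626 / 1.175) * 100
ratio = 0.5328
pct = 53.2766


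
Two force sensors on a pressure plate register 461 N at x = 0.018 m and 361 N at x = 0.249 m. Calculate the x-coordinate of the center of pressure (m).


COP_x = (F1*x1 + F2*x2) / (F1 + F2)
COP_x = (461*0.018 + 361*0.249) / (461 + 361)
Numerator = 98.1870
Denominator = 822
COP_x = 0.1194


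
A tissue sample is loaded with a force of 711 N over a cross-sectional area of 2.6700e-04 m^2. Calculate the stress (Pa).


stress = F / A
stress = 711 / 2.6700e-04
stress = 2.6629e+06


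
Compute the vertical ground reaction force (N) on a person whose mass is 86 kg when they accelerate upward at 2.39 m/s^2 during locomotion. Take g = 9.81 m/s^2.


GRF = m * (g + a)
GRF = 86 * (9.81 + 2.39)
GRF = 86 * 12.2000
GRF = 1049.2000


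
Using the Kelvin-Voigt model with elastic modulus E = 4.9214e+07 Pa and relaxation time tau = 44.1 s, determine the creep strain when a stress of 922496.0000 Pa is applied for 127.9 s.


epsilon(t) = (sigma/E) * (1 - exp(-t/tau))
sigma/E = 922496.0000 / 4.9214e+07 = 0.0187
exp(-t/tau) = exp(-127.9 / 44.1) = 0.0550
epsilon = 0.0187 * (1 - 0.0550)
epsilon = 0.0177


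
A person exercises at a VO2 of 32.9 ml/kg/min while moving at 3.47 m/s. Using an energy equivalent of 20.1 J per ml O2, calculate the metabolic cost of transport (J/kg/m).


Power per kg = VO2 * 20.1 / 60
Power per kg = 32.9 * 20.1 / 60 = 11.0215 W/kg
Cost = power_per_kg / speed
Cost = 11.0215 / 3.47
Cost = 3.1762


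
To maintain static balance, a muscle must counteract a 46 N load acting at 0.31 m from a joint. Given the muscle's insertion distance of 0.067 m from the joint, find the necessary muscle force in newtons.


F_muscle = W * d_load / d_muscle
F_muscle = 46 * 0.31 / 0.067
Numerator = 14.2600
F_muscle = 212.8358


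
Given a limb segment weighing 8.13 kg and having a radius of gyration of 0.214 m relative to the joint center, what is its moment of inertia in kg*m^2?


I = m * k^2
I = 8.13 * 0.214^2
k^2 = 0.0458
I = 0.3723


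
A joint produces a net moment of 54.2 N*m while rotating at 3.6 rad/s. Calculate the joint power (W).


P = M * omega
P = 54.2 * 3.6
P = 195.1200


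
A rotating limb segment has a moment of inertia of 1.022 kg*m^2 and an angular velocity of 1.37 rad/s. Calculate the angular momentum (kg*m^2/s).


L = I * omega
L = 1.022 * 1.37
L = 1.4001


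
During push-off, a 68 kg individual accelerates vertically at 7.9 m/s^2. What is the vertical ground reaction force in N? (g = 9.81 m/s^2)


GRF = m * (g + a)
GRF = 68 * (9.81 + 7.9)
GRF = 68 * 17.7100
GRF = 1204.2800


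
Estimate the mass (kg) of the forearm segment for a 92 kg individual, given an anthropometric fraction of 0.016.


m_segment = body_mass * fraction
m_segment = 92 * 0.016
m_segment = 1.4720


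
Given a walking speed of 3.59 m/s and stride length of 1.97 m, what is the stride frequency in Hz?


f = v / stride_length
f = 3.59 / 1.97
f = 1.8223


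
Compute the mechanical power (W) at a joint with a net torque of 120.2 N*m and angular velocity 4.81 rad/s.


P = M * omega
P = 120.2 * 4.81
P = 578.1620


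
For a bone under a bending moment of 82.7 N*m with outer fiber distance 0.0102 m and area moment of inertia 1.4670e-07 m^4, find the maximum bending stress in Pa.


sigma = M * c / I
sigma = 82.7 * 0.0102 / 1.4670e-07
M * c = 0.8435
sigma = 5.7501e+06


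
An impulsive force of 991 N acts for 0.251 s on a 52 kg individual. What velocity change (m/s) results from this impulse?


J = F * dt = 991 * 0.251 = 248.7410 N*s
delta_v = J / m
delta_v = 248.7410 / 52
delta_v = 4.7835


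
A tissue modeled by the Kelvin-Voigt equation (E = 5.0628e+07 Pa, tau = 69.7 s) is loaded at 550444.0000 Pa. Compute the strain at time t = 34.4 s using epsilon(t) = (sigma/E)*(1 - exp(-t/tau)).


epsilon(t) = (sigma/E) * (1 - exp(-t/tau))
sigma/E = 550444.0000 / 5.0628e+07 = 0.0109
exp(-t/tau) = exp(-34.4 / 69.7) = 0.6105
epsilon = 0.0109 * (1 - 0.6105)
epsilon = 0.0042


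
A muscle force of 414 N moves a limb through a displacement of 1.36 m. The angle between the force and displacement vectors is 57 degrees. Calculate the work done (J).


W = F * d * cos(theta)
theta = 57 deg = 0.9948 rad
cos(theta) = 0.5446
W = 414 * 1.36 * 0.5446
W = 306.6536


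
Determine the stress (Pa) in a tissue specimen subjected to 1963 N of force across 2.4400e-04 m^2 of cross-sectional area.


stress = F / A
stress = 1963 / 2.4400e-04
stress = 8.0451e+06


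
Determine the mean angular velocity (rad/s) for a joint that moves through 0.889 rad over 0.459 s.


omega = delta_theta / delta_t
omega = 0.889 / 0.459
omega = 1.9368


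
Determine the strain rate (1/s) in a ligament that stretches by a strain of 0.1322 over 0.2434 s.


strain_rate = delta_strain / delta_t
strain_rate = 0.1322 / 0.2434
strain_rate = 0.5431


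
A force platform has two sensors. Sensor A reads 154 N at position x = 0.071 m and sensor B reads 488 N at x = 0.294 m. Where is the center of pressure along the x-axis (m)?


COP_x = (F1*x1 + F2*x2) / (F1 + F2)
COP_x = (154*0.071 + 488*0.294) / (154 + 488)
Numerator = 154.4060
Denominator = 642
COP_x = 0.2405


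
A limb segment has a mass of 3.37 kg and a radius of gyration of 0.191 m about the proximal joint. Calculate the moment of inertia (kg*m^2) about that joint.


I = m * k^2
I = 3.37 * 0.191^2
k^2 = 0.0365
I = 0.1229


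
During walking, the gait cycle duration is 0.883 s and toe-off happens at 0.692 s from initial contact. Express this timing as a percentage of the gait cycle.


pct = (event_time / cycle_time) * 100
pct = (0.692 / 0.883) * 100
ratio = 0.7837
pct = 78.3692


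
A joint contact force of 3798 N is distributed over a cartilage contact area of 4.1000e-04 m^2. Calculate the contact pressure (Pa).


P = F / A
P = 3798 / 4.1000e-04
P = 9.2634e+06


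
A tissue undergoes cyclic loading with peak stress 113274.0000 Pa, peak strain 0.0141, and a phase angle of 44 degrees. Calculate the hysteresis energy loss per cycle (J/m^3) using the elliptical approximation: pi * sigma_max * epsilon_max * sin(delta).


E_loss = pi * sigma_max * epsilon_max * sin(delta)
delta = 44 deg = 0.7679 rad
sin(delta) = 0.6947
E_loss = pi * 113274.0000 * 0.0141 * 0.6947
E_loss = 3485.5434


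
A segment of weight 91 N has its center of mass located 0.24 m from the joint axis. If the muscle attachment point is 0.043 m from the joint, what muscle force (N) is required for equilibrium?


F_muscle = W * d_load / d_muscle
F_muscle = 91 * 0.24 / 0.043
Numerator = 21.8400
F_muscle = 507.9070


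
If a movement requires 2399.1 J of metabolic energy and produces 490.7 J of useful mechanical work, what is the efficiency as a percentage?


eta = (W_mech / E_meta) * 100
eta = (490.7 / 2399.1) * 100
ratio = 0.2045
eta = 20.4535


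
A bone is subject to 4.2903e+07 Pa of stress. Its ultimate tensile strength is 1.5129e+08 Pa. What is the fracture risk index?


FRI = applied / ultimate
FRI = 4.2903e+07 / 1.5129e+08
FRI = 0.2836


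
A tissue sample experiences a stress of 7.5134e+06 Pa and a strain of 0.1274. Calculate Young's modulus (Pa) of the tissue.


E = stress / strain
E = 7.5134e+06 / 0.1274
E = 5.8975e+07


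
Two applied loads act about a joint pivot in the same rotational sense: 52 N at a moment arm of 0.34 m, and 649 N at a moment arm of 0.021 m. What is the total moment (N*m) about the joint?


M = F1 * d1 + F2 * d2
M = 52 * 0.34 + 649 * 0.021
M = 17.6800 + 13.6290
M = 31.3090


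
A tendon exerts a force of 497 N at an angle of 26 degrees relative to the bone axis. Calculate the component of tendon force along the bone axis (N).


F_eff = F_tendon * cos(theta)
theta = 26 deg = 0.4538 rad
cos(theta) = 0.8988
F_eff = 497 * 0.8988
F_eff = 446.7006


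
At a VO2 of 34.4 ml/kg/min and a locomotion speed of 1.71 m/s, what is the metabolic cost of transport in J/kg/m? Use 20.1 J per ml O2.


Power per kg = VO2 * 20.1 / 60
Power per kg = 34.4 * 20.1 / 60 = 11.5240 W/kg
Cost = power_per_kg / speed
Cost = 11.5240 / 1.71
Cost = 6.7392


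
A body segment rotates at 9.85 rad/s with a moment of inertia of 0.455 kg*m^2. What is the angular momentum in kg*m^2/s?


L = I * omega
L = 0.455 * 9.85
L = 4.4817


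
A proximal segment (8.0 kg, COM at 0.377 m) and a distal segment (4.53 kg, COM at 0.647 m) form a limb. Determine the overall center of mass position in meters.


COM = (m1*x1 + m2*x2) / (m1 + m2)
COM = (8.0*0.377 + 4.53*0.647) / (8.0 + 4.53)
Numerator = 5.9469
Denominator = 12.5300
COM = 0.4746


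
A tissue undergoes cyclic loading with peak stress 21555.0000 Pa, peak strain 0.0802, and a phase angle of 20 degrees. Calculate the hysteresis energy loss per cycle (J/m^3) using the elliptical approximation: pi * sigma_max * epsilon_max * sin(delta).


E_loss = pi * sigma_max * epsilon_max * sin(delta)
delta = 20 deg = 0.3491 rad
sin(delta) = 0.3420
E_loss = pi * 21555.0000 * 0.0802 * 0.3420
E_loss = 1857.4792


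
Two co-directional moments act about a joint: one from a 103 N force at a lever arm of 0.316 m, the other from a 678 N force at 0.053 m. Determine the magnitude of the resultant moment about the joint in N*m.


M = F1 * d1 + F2 * d2
M = 103 * 0.316 + 678 * 0.053
M = 32.5480 + 35.9340
M = 68.4820


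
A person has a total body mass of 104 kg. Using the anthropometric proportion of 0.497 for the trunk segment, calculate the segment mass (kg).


m_segment = body_mass * fraction
m_segment = 104 * 0.497
m_segment = 51.6880


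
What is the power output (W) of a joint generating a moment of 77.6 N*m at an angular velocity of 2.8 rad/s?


P = M * omega
P = 77.6 * 2.8
P = 217.2800


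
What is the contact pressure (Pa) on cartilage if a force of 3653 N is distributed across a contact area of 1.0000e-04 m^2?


P = F / A
P = 3653 / 1.0000e-04
P = 3.6530e+07


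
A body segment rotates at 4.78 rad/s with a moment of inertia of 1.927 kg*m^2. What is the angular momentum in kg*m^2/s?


L = I * omega
L = 1.927 * 4.78
L = 9.2111


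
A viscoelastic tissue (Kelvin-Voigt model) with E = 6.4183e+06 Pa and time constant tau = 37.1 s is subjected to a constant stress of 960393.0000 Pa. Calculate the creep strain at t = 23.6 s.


epsilon(t) = (sigma/E) * (1 - exp(-t/tau))
sigma/E = 960393.0000 / 6.4183e+06 = 0.1496
exp(-t/tau) = exp(-23.6 / 37.1) = 0.5293
epsilon = 0.1496 * (1 - 0.5293)
epsilon = 0.0704


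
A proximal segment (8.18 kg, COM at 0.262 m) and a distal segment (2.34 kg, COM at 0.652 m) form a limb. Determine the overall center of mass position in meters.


COM = (m1*x1 + m2*x2) / (m1 + m2)
COM = (8.18*0.262 + 2.34*0.652) / (8.18 + 2.34)
Numerator = 3.6688
Denominator = 10.5200
COM = 0.3487
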